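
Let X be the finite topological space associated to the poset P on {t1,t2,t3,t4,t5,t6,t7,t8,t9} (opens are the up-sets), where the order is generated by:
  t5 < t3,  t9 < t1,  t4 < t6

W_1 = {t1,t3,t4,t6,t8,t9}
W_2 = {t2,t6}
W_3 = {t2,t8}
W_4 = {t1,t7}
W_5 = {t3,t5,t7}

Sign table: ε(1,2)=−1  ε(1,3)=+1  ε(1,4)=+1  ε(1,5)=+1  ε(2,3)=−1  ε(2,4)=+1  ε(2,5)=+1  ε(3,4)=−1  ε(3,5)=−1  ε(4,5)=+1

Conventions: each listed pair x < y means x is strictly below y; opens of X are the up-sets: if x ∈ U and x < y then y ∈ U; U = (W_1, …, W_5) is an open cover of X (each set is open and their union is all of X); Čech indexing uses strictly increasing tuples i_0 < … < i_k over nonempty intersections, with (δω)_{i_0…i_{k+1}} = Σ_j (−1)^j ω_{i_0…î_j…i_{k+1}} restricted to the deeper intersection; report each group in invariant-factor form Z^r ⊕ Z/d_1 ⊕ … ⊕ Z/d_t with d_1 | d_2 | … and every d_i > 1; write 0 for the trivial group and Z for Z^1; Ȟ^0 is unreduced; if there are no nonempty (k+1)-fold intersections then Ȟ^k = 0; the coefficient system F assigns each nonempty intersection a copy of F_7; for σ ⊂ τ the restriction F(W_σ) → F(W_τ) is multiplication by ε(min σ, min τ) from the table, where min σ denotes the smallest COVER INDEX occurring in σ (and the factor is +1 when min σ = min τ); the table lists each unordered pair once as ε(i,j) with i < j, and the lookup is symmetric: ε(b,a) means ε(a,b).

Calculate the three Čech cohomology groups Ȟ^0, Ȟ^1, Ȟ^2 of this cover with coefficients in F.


nonempty intersections:
  W12={t6} W13={t8} W14={t1} W15={t3} W23={t2} W45={t7}
C dims 5,6; δ0: rk_F7 4
Ȟ^0: (5−4)−0=1 ⇒ Z/7
Ȟ^1: (6−0)−4=2 ⇒ Z/7 ⊕ Z/7
Ȟ^2: (0−0)−0=0 ⇒ 0

Ȟ^0 = Z/7, Ȟ^1 = Z/7 ⊕ Z/7, Ȟ^2 = 0


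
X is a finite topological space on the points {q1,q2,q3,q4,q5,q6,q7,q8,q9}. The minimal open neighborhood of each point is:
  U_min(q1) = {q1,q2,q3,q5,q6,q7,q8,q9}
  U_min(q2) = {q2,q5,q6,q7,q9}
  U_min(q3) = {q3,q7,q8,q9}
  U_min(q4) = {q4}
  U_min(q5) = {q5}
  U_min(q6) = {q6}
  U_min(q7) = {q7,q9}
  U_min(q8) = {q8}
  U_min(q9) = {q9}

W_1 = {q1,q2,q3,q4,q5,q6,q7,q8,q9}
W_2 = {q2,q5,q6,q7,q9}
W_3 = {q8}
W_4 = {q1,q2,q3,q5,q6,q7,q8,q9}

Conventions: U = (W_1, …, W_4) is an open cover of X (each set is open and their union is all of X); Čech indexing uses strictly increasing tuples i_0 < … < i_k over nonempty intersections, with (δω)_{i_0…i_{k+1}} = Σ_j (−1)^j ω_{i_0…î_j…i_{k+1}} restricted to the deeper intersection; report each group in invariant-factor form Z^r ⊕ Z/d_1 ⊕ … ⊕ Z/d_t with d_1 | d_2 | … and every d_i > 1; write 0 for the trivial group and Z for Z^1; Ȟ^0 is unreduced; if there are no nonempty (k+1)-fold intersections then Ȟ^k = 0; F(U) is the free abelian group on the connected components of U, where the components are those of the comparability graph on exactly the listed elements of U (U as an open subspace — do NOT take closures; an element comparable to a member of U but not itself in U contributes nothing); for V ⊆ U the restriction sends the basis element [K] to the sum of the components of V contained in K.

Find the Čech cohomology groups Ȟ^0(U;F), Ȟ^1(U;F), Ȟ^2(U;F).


nerve simplices:
  W12={q2,q5,q6,q7,q9} W13={q8} W14={q1,q2,q3,q5,q6,q7,q8,q9} W24={q2,q5,q6,q7,q9} W34={q8}
  W124={q2,q5,q6,q7,q9} W134={q8}
components per intersection:
  W1: {q1,q2,q3,q5,q6,q7,q8,q9} {q4}
  W2: {q2,q5,q6,q7,q9}
  W3: {q8}
  W4: {q1,q2,q3,q5,q6,q7,q8,q9}
  W12: {q2,q5,q6,q7,q9}
  W13: {q8}
  W14: {q1,q2,q3,q5,q6,q7,q8,q9}
  W24: {q2,q5,q6,q7,q9}
  W34: {q8}
  W124: {q2,q5,q6,q7,q9}
  W134: {q8}
C dims 5,5,2; δ0: rk 3, SNF 1^3; δ1: rk 2, SNF 1^2
degree 0: 5−3−0 = 2 → Ȟ^0 ≅ Z^2
degree 1: 5−2−3 = 0 → Ȟ^1 ≅ 0
degree 2: 2−0−2 = 0 → Ȟ^2 ≅ 0

Ȟ^0 ≅ Z^2, Ȟ^1 ≅ 0 and Ȟ^2 ≅ 0


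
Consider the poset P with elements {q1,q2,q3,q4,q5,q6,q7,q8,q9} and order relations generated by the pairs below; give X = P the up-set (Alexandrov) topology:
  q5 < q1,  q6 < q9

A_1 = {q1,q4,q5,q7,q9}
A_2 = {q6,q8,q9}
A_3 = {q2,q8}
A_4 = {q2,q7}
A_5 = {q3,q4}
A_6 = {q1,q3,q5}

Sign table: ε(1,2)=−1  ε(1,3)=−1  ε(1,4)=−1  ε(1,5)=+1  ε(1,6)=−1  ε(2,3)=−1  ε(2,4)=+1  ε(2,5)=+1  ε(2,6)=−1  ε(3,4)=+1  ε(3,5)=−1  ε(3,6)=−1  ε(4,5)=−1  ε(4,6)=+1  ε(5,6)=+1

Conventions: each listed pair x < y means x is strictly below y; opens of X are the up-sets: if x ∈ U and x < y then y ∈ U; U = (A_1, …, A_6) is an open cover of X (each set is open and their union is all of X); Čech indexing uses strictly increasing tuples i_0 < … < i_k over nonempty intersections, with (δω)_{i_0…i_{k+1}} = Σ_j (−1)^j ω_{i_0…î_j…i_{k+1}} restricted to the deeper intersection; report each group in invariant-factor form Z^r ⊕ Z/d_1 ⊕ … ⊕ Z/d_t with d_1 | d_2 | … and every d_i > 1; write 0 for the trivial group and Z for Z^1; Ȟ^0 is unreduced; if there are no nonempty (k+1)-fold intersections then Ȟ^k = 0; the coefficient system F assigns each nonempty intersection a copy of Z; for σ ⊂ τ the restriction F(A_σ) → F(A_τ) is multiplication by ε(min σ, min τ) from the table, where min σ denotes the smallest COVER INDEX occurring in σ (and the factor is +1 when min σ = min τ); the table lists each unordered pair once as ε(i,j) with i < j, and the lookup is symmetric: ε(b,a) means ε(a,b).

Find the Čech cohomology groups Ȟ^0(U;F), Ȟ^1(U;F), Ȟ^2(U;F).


nerve simplices:
  A12={q9} A14={q7} A15={q4} A16={q1,q5} A23={q8} A34={q2} A56={q3}
C dims 6,7; δ0: rk 6, SNF 1^5·2
degree 0: 6−6−0 = 0 → Ȟ^0 ≅ 0
degree 1: 7−0−6 = 1 plus torsion [2] → Ȟ^1 ≅ Z ⊕ Z/2
degree 2: 0−0−0 = 0 → Ȟ^2 ≅ 0

Ȟ^0 = 0, Ȟ^1 = Z ⊕ Z/2 and Ȟ^2 = 0


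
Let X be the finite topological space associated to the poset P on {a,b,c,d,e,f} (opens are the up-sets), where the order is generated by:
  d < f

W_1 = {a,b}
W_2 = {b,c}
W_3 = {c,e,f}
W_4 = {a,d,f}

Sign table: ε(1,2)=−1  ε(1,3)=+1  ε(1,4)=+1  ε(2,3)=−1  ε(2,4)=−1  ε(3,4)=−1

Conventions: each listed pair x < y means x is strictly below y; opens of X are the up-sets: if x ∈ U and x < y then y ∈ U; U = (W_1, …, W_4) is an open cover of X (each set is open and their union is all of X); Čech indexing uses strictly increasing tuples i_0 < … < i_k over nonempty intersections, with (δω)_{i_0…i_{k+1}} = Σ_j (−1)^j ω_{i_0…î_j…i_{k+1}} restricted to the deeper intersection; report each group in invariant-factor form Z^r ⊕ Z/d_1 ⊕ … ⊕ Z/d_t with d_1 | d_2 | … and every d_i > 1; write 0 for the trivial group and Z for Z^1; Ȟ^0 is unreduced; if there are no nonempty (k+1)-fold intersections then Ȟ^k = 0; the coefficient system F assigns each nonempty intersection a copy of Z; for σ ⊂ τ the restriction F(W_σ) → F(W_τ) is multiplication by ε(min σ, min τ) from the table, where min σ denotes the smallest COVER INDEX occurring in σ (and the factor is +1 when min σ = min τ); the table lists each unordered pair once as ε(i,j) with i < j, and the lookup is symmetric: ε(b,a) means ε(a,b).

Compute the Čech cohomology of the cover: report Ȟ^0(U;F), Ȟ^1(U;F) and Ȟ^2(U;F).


cover nerve:
  W12={b} W14={a} W23={c} W34={f}
C dims 4,4; δ0: rk 4, SNF 1^3·2
Ȟ^0: (4−4)−0=0 ⇒ 0
Ȟ^1: (4−0)−4=0 plus torsion [2] ⇒ Z/2
Ȟ^2: (0−0)−0=0 ⇒ 0

Ȟ^0 ≅ 0; Ȟ^1 ≅ Z/2; Ȟ^2 ≅ 0


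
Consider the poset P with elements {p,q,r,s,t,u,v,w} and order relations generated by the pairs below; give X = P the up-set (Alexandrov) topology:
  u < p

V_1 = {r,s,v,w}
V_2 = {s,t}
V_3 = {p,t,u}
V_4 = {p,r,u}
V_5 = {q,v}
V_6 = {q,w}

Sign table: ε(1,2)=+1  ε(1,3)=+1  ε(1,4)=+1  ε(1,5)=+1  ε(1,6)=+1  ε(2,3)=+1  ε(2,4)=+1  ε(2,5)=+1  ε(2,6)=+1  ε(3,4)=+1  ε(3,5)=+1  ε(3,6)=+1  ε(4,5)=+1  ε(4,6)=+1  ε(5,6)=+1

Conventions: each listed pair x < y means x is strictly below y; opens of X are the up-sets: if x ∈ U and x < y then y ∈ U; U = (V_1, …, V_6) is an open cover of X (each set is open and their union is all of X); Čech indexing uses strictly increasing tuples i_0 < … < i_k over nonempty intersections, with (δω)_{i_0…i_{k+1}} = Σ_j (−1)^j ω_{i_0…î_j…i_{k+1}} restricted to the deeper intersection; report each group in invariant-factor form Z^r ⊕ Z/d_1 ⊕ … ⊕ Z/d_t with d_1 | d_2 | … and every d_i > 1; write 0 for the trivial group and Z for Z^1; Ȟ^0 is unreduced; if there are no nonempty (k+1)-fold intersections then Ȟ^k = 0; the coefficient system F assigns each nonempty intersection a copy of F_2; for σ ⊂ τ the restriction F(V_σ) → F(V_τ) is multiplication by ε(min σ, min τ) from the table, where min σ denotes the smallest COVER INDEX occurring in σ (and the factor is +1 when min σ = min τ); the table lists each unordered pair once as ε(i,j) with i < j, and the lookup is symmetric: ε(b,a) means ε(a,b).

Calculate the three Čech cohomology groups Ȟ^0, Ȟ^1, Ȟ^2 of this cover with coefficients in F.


Ȟ^0 = Z/2, Ȟ^1 = Z/2 ⊕ Z/2, Ȟ^2 = 0

intersection data:
  V12={s} V14={r} V15={v} V16={w} V23={t} V34={p,u} V56={q}
C dims 6,7; δ0: rk_F2 5
Ȟ^0 = (6 − 5) − 0 = 1, so Ȟ^0 ≅ Z/2
Ȟ^1 = (7 − 0) − 5 = 2, so Ȟ^1 ≅ Z/2 ⊕ Z/2
Ȟ^2 = (0 − 0) − 0 = 0, so Ȟ^2 ≅ 0


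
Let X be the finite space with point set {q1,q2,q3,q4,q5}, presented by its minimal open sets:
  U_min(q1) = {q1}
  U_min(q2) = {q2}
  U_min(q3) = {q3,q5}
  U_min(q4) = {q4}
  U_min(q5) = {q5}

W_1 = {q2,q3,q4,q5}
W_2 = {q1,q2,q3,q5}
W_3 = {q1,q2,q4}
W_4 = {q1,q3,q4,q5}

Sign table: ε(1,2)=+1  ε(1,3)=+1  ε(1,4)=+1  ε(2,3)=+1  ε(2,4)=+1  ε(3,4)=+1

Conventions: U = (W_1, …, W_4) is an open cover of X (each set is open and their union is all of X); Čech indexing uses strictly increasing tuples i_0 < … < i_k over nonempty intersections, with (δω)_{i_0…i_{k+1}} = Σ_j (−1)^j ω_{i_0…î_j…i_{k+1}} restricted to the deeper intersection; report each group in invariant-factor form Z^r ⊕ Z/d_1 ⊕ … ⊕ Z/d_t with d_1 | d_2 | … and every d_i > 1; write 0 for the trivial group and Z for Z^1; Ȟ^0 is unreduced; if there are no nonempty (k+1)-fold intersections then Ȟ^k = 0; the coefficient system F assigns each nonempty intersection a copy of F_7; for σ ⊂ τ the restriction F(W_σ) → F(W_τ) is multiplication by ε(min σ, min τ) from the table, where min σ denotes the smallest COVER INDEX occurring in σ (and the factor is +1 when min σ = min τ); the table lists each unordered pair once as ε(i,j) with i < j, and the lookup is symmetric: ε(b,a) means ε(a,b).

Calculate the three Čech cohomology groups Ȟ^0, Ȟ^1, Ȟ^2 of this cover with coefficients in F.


Ȟ^0(U;F) ≅ Z/7,  Ȟ^1(U;F) ≅ 0,  Ȟ^2(U;F) ≅ Z/7

intersection data:
  W12={q2,q3,q5} W13={q2,q4} W14={q3,q4,q5} W23={q1,q2} W24={q1,q3,q5} W34={q1,q4}
  W123={q2} W124={q3,q5} W134={q4} W234={q1}
C dims 4,6,4; δ0: rk_F7 3; δ1: rk_F7 3
Ȟ^0 = (4 − 3) − 0 = 1, so Ȟ^0 ≅ Z/7
Ȟ^1 = (6 − 3) − 3 = 0, so Ȟ^1 ≅ 0
Ȟ^2 = (4 − 0) − 3 = 1, so Ȟ^2 ≅ Z/7


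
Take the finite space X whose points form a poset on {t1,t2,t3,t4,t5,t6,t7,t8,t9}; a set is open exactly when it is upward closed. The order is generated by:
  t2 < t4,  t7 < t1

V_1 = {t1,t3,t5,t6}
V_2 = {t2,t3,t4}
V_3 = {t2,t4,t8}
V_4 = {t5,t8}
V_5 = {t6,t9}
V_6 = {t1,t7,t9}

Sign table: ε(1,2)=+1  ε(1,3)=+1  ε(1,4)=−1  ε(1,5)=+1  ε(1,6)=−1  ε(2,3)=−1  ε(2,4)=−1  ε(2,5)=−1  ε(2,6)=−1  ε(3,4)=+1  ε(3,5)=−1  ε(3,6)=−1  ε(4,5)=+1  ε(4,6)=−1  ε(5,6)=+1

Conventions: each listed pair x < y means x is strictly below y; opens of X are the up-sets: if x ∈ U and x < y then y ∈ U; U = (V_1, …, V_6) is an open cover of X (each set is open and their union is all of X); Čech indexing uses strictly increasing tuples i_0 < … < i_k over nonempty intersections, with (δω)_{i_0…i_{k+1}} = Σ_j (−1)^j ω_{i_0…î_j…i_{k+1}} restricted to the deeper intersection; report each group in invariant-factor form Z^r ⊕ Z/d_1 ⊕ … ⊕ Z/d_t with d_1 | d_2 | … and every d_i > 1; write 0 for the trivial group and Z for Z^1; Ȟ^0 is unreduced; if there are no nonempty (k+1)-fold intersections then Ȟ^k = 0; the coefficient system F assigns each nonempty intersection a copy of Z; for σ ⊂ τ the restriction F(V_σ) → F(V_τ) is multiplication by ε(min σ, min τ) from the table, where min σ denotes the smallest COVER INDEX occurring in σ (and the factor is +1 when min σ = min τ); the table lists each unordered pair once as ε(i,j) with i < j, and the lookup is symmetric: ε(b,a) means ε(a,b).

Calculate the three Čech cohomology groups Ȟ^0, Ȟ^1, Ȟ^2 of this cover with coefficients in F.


Ȟ^0(U;F) ≅ 0; Ȟ^1(U;F) ≅ Z ⊕ Z/2; Ȟ^2(U;F) ≅ 0

nonempty intersections:
  V12={t3} V14={t5} V15={t6} V16={t1} V23={t2,t4} V34={t8} V56={t9}
C dims 6,7; δ0: rk 6, SNF 1^5·2
Ȟ^0: (6−6)−0=0 ⇒ 0
Ȟ^1: (7−0)−6=1 plus torsion [2] ⇒ Z ⊕ Z/2
Ȟ^2: (0−0)−0=0 ⇒ 0


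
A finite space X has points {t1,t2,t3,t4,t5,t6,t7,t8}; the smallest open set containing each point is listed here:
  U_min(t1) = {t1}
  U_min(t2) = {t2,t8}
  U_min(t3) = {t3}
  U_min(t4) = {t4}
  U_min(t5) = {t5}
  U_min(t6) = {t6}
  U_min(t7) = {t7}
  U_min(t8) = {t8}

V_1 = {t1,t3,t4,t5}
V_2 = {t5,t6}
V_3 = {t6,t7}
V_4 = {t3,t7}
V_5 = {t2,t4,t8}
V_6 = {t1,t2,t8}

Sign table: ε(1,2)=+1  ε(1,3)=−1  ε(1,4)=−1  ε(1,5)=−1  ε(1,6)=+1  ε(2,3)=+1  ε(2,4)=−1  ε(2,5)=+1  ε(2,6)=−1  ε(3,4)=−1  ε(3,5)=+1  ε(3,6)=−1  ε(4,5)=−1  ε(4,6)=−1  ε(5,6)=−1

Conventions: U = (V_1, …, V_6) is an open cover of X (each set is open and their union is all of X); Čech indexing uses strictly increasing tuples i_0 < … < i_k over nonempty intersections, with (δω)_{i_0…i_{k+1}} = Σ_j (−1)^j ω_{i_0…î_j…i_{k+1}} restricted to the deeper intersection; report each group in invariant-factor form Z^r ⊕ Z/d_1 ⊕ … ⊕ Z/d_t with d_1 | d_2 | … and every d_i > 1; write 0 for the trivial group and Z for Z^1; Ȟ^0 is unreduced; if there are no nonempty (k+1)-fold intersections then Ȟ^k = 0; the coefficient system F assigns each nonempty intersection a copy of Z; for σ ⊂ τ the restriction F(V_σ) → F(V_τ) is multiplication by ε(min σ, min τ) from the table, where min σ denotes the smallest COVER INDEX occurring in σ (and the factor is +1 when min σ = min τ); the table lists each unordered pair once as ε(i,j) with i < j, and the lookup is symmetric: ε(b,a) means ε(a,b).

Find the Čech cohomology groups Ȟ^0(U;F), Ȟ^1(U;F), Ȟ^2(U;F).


Ȟ^0 = Z, Ȟ^1 = Z^2, Ȟ^2 = 0

nonempty overlaps:
  V12={t5} V14={t3} V15={t4} V16={t1} V23={t6} V34={t7} V56={t2,t8}
C dims 6,7; δ0: rk 5, SNF 1^5
degree 0: 6−5−0 = 1 → Ȟ^0 ≅ Z
degree 1: 7−0−5 = 2 → Ȟ^1 ≅ Z^2
degree 2: 0−0−0 = 0 → Ȟ^2 ≅ 0


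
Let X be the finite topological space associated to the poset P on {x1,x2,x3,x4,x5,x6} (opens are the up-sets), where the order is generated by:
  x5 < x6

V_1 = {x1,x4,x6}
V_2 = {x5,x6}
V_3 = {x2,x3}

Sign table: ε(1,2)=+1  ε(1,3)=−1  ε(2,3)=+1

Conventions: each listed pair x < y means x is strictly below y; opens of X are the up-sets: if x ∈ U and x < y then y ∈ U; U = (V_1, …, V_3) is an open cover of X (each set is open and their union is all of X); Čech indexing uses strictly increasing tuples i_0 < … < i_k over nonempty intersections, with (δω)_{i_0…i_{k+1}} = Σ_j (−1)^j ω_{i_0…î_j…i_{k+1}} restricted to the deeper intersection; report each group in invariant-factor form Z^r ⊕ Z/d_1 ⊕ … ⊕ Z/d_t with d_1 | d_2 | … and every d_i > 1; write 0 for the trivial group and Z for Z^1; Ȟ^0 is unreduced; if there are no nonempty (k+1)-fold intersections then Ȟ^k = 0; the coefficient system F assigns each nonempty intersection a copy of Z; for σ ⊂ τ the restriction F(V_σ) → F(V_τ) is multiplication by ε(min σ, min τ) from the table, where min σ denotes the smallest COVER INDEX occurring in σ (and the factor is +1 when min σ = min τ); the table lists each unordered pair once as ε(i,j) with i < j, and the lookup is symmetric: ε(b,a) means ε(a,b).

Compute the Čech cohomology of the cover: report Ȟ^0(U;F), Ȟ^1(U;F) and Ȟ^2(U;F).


Ȟ^0(U;F) ≅ Z^2, Ȟ^1(U;F) ≅ 0 and Ȟ^2(U;F) ≅ 0

intersection data:
  V12={x6}
C dims 3,1; δ0: rk 1, SNF 1^1
Ȟ^0 = (3 − 1) − 0 = 2, so Ȟ^0 ≅ Z^2
Ȟ^1 = (1 − 0) − 1 = 0, so Ȟ^1 ≅ 0
Ȟ^2 = (0 − 0) − 0 = 0, so Ȟ^2 ≅ 0


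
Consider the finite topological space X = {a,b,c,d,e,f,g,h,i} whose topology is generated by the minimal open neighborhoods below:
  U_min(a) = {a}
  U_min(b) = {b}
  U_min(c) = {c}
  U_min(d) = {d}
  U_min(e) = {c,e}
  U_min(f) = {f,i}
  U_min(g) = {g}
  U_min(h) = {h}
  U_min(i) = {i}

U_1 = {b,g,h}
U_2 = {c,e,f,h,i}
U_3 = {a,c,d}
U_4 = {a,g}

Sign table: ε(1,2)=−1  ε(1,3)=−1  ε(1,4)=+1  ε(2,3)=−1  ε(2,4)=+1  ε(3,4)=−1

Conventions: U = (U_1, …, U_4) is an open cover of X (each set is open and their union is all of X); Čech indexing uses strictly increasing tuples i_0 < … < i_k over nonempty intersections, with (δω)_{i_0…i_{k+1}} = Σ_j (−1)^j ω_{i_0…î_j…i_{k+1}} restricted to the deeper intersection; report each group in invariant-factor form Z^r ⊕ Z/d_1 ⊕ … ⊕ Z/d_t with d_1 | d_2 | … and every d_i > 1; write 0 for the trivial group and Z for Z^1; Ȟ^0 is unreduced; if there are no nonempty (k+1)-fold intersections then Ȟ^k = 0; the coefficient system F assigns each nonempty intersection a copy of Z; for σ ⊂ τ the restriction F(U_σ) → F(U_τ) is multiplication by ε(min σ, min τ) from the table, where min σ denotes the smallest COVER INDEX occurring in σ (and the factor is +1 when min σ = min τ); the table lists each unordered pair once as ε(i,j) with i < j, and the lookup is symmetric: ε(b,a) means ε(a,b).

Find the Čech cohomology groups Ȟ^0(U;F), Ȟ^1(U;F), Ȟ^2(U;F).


cover nerve:
  U12={h} U14={g} U23={c} U34={a}
C dims 4,4; δ0: rk 4, SNF 1^3·2
Ȟ^0: (4−4)−0=0 ⇒ 0
Ȟ^1: (4−0)−4=0 plus torsion [2] ⇒ Z/2
Ȟ^2: (0−0)−0=0 ⇒ 0

Ȟ^0 ≅ 0; Ȟ^1 ≅ Z/2; Ȟ^2 ≅ 0


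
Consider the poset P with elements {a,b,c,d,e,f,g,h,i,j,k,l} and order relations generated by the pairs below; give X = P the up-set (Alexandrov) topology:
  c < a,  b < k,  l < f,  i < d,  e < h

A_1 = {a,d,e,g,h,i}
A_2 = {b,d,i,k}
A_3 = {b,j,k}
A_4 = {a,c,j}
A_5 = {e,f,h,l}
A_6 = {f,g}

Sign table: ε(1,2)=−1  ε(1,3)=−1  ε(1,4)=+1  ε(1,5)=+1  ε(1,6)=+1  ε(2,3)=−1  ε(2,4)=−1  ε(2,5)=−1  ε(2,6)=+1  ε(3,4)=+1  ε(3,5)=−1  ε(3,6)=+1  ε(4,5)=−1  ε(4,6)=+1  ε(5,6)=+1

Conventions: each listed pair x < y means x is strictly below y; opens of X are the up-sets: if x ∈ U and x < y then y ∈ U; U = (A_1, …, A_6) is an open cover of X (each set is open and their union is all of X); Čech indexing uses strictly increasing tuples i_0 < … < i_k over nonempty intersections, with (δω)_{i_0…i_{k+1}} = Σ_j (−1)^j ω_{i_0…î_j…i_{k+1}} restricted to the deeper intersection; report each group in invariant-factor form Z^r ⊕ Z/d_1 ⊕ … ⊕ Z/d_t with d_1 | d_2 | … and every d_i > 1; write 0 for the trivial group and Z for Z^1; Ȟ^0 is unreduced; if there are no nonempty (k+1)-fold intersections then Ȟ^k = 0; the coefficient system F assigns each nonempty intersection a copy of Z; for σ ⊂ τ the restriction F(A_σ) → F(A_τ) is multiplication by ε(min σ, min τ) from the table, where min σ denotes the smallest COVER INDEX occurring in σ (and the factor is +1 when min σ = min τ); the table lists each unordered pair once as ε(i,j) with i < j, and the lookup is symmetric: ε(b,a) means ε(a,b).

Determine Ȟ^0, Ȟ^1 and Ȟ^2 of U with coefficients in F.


Ȟ^0(U;F) ≅ Z, Ȟ^1(U;F) ≅ Z^2 and Ȟ^2(U;F) ≅ 0

nerve of the cover:
  A12={d,i} A14={a} A15={e,h} A16={g} A23={b,k} A34={j} A56={f}
C dims 6,7; δ0: rk 5, SNF 1^5
Ȟ^0 = (6 − 5) − 0 = 1, so Ȟ^0 ≅ Z
Ȟ^1 = (7 − 0) − 5 = 2, so Ȟ^1 ≅ Z^2
Ȟ^2 = (0 − 0) − 0 = 0, so Ȟ^2 ≅ 0


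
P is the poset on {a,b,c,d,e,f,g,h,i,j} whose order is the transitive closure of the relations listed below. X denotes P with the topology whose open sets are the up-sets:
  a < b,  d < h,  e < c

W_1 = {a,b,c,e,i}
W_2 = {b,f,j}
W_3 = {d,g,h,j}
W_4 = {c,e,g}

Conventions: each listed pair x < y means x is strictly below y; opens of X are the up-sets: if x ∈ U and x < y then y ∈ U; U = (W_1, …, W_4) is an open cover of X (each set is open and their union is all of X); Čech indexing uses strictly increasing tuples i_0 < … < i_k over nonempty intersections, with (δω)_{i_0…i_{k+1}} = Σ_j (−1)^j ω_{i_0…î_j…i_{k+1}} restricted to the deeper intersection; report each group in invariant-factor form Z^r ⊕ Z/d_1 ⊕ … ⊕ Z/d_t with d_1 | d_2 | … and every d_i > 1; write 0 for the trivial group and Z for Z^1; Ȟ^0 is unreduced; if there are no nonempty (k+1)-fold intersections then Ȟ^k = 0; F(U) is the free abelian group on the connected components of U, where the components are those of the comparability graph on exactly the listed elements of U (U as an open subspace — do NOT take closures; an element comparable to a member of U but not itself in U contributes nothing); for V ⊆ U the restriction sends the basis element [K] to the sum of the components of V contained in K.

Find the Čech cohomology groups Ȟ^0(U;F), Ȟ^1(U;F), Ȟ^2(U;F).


nonempty intersections:
  W12={b} W14={c,e} W23={j} W34={g}
components per intersection:
  W1: {a,b} {c,e} {i}
  W2: {b} {f} {j}
  W3: {d,h} {g} {j}
  W4: {c,e} {g}
  W12: {b}
  W14: {c,e}
  W23: {j}
  W34: {g}
C dims 11,4; δ0: rk 4, SNF 1^4
Ȟ^0: (11−4)−0=7 ⇒ Z^7
Ȟ^1: (4−0)−4=0 ⇒ 0
Ȟ^2: (0−0)−0=0 ⇒ 0

Ȟ^0 = Z^7,  Ȟ^1 = 0,  Ȟ^2 = 0


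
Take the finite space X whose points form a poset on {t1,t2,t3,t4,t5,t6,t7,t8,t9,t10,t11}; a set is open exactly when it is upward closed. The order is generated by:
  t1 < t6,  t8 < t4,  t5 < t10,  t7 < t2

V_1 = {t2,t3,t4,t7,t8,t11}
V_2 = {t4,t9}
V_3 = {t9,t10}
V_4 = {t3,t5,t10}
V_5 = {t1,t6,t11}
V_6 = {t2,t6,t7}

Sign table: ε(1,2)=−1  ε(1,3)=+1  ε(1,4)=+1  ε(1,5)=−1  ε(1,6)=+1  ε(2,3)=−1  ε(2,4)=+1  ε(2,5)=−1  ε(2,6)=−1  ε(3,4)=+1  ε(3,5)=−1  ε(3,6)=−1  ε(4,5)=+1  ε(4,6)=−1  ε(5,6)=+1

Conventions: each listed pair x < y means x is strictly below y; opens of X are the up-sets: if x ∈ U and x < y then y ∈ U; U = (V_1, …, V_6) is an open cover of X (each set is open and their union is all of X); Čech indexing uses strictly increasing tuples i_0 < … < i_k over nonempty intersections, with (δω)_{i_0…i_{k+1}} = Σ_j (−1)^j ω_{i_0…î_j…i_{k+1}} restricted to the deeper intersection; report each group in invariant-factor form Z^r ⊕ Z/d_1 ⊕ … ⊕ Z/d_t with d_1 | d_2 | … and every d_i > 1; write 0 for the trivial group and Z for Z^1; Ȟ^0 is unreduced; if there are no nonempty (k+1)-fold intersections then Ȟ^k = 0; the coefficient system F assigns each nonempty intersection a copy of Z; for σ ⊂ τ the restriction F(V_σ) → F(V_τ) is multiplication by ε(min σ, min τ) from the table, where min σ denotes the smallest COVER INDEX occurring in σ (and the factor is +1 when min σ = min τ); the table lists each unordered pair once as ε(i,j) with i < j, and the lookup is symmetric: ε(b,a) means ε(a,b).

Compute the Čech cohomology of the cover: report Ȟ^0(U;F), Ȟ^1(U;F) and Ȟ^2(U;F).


Ȟ^0 = 0,  Ȟ^1 = Z ⊕ Z/2,  Ȟ^2 = 0

cover nerve:
  V12={t4} V14={t3} V15={t11} V16={t2,t7} V23={t9} V34={t10} V56={t6}
C dims 6,7; δ0: rk 6, SNF 1^5·2
Ȟ^0: (6−6)−0=0 ⇒ 0
Ȟ^1: (7−0)−6=1 plus torsion [2] ⇒ Z ⊕ Z/2
Ȟ^2: (0−0)−0=0 ⇒ 0


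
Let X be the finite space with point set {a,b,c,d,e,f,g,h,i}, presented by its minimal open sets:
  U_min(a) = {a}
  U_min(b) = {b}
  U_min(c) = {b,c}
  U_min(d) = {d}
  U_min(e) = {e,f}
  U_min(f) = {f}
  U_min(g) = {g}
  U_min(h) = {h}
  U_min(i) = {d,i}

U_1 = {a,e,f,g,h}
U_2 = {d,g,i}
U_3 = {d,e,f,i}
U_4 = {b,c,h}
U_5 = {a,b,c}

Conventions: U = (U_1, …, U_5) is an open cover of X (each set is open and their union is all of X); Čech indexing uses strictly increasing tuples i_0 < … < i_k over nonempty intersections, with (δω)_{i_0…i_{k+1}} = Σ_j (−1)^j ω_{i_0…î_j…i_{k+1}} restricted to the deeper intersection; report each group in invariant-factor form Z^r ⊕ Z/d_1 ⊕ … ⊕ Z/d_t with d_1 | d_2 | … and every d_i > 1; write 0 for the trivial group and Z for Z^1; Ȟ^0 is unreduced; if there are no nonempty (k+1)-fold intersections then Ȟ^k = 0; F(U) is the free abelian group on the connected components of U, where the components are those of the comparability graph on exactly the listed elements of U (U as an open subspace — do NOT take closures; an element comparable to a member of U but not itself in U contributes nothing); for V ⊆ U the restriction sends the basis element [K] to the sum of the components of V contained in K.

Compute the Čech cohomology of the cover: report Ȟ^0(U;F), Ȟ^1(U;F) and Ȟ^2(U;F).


Ȟ^0(U;F) ≅ Z^6; Ȟ^1(U;F) ≅ 0; Ȟ^2(U;F) ≅ 0

cover nerve:
  U12={g} U13={e,f} U14={h} U15={a} U23={d,i} U45={b,c}
components per intersection:
  U1: {a} {e,f} {g} {h}
  U2: {d,i} {g}
  U3: {d,i} {e,f}
  U4: {b,c} {h}
  U5: {a} {b,c}
  U12: {g}
  U13: {e,f}
  U14: {h}
  U15: {a}
  U23: {d,i}
  U45: {b,c}
C dims 12,6; δ0: rk 6, SNF 1^6
Ȟ^0: (12−6)−0=6 ⇒ Z^6
Ȟ^1: (6−0)−6=0 ⇒ 0
Ȟ^2: (0−0)−0=0 ⇒ 0


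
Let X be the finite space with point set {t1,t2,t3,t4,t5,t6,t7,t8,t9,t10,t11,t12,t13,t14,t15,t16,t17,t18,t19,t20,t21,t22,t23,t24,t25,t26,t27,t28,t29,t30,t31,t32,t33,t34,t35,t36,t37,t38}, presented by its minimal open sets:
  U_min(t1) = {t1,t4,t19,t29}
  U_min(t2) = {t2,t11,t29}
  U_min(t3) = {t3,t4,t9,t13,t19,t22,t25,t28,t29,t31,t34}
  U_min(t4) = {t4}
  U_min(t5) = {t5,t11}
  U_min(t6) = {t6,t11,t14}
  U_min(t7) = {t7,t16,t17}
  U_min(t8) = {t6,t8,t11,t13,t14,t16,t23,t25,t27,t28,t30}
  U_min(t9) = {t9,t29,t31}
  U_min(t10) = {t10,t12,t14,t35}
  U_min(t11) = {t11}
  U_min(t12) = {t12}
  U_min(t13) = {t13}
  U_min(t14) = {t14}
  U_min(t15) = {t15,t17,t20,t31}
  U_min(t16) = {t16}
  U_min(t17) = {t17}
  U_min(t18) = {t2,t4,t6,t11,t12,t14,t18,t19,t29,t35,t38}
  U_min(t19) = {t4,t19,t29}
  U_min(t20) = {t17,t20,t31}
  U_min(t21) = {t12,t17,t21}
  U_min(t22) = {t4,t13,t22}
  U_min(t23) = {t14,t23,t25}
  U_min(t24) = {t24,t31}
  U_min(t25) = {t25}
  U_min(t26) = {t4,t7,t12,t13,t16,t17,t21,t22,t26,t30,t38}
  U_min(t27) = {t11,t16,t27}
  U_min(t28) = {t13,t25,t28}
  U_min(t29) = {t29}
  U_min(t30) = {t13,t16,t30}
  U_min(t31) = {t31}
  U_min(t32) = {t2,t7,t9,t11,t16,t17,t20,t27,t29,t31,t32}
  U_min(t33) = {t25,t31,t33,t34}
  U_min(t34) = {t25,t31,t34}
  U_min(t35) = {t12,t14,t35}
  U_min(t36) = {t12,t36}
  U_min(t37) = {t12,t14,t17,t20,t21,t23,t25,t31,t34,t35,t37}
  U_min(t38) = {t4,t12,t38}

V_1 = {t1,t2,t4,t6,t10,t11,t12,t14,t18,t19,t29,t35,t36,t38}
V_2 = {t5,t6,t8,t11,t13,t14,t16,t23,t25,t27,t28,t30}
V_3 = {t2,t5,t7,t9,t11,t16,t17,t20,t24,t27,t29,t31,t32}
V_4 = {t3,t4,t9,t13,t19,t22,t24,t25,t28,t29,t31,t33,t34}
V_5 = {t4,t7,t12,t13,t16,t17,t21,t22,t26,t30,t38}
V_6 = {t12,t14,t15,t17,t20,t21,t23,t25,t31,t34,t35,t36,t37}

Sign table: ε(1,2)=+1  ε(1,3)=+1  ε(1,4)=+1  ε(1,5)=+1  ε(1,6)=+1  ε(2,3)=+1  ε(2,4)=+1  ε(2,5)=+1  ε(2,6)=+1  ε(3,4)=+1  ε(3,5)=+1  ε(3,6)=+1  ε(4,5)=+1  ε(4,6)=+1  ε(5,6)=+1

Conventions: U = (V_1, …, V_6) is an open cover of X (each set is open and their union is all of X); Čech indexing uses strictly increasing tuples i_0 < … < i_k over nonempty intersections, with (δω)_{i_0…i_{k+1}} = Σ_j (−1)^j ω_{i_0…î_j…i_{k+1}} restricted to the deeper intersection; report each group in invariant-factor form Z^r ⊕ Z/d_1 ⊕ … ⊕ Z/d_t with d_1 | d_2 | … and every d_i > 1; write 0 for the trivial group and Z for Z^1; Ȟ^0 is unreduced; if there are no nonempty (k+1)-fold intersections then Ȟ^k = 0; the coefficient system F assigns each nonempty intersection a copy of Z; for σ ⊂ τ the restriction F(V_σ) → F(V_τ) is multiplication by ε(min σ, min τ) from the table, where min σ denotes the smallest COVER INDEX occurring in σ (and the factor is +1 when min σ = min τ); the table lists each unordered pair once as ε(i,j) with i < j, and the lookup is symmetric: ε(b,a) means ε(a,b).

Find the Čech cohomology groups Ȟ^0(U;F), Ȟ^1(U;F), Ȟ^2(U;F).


nerve of the cover:
  V12={t6,t11,t14} V13={t2,t11,t29} V14={t4,t19,t29} V15={t4,t12,t38} V16={t12,t14,t35,t36} V23={t5,t11,t16,t27} V24={t13,t25,t28} V25={t13,t16,t30} V26={t14,t23,t25} V34={t9,t24,t29,t31} V35={t7,t16,t17} V36={t17,t20,t31} V45={t4,t13,t22} V46={t25,t31,t34} V56={t12,t17,t21}
  V123={t11} V126={t14} V134={t29} V145={t4} V156={t12} V235={t16} V245={t13} V246={t25} V346={t31} V356={t17}
C dims 6,15,10; δ0: rk 5, SNF 1^5; δ1: rk 10, SNF 1^9·2
Ȟ^0 = (6 − 5) − 0 = 1, so Ȟ^0 ≅ Z
Ȟ^1 = (15 − 10) − 5 = 0, so Ȟ^1 ≅ 0
Ȟ^2 = (10 − 0) − 10 = 0 plus torsion [2], so Ȟ^2 ≅ Z/2

Ȟ^0 ≅ Z,  Ȟ^1 ≅ 0,  Ȟ^2 ≅ Z/2


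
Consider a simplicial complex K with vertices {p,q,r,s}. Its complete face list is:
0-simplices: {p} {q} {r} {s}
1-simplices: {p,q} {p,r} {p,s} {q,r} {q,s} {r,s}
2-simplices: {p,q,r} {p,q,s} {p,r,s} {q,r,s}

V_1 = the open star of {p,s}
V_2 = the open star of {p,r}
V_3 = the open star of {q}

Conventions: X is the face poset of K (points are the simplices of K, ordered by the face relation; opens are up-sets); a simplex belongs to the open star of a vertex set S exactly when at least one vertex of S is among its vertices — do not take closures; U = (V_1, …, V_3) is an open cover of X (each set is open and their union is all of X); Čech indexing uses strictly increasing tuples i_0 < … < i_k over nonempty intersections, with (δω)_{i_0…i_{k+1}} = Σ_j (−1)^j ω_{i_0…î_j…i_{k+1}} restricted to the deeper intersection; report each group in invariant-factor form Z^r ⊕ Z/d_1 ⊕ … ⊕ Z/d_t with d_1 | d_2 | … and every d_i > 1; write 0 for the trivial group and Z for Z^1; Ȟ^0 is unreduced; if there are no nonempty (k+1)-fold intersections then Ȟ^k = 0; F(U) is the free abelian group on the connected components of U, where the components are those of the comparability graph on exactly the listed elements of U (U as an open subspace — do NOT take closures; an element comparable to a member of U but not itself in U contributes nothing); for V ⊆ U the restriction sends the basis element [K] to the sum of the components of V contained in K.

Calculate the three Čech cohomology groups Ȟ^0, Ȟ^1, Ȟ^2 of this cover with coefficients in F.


Ȟ^0 ≅ Z, Ȟ^1 ≅ 0 and Ȟ^2 ≅ Z

nonempty intersections:
  V1={{p},{s},{p,q},{p,r},{p,s},{q,s},{r,s},{p,q,r},{p,q,s},{p,r,s},{q,r,s}} V2={{p},{r},{p,q},{p,r},{p,s},{q,r},{r,s},{p,q,r},{p,q,s},{p,r,s},{q,r,s}} V3={{q},{p,q},{q,r},{q,s},{p,q,r},{p,q,s},{q,r,s}}
  V12={{p},{p,q},{p,r},{p,s},{r,s},{p,q,r},{p,q,s},{p,r,s},{q,r,s}} V13={{p,q},{q,s},{p,q,r},{p,q,s},{q,r,s}} V23={{p,q},{q,r},{p,q,r},{p,q,s},{q,r,s}}
  V123={{p,q},{p,q,r},{p,q,s},{q,r,s}}
components per intersection:
  V1: {{p},{s},{p,q},{p,r},{p,s},{q,s},{r,s},{p,q,r},{p,q,s},{p,r,s},{q,r,s}}
  V2: {{p},{r},{p,q},{p,r},{p,s},{q,r},{r,s},{p,q,r},{p,q,s},{p,r,s},{q,r,s}}
  V3: {{q},{p,q},{q,r},{q,s},{p,q,r},{p,q,s},{q,r,s}}
  V12: {{p},{p,q},{p,r},{p,s},{r,s},{p,q,r},{p,q,s},{p,r,s},{q,r,s}}
  V13: {{p,q},{q,s},{p,q,r},{p,q,s},{q,r,s}}
  V23: {{p,q},{q,r},{p,q,r},{p,q,s},{q,r,s}}
  V123: {{p,q},{p,q,r},{p,q,s}} {{q,r,s}}
C dims 3,3,2; δ0: rk 2, SNF 1^2; δ1: rk 1, SNF 1^1
Ȟ^0: (3−2)−0=1 ⇒ Z
Ȟ^1: (3−1)−2=0 ⇒ 0
Ȟ^2: (2−0)−1=1 ⇒ Z


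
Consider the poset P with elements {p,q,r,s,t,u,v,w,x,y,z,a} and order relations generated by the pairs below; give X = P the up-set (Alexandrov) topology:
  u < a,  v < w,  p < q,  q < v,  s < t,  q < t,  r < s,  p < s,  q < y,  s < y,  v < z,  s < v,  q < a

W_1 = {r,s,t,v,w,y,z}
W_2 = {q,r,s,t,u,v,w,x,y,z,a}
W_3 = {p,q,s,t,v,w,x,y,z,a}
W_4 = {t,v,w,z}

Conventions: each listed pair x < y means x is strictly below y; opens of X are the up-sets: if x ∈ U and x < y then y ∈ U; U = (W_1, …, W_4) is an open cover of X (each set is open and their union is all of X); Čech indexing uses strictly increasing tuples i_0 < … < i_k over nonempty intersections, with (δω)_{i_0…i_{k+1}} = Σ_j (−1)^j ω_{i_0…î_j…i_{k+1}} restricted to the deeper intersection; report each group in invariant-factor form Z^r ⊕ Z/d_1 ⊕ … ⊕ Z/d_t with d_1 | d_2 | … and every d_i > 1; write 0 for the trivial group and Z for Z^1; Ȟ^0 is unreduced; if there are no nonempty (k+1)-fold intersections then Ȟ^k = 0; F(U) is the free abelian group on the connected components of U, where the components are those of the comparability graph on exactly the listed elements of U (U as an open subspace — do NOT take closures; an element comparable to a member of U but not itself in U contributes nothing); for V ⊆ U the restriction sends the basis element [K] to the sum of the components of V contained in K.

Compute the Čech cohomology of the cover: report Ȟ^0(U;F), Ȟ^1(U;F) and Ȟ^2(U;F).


intersection data:
  W12={r,s,t,v,w,y,z} W13={s,t,v,w,y,z} W14={t,v,w,z} W23={q,s,t,v,w,x,y,z,a} W24={t,v,w,z} W34={t,v,w,z}
  W123={s,t,v,w,y,z} W124={t,v,w,z} W134={t,v,w,z} W234={t,v,w,z}
  W1234={t,v,w,z}
components per intersection:
  W1: {r,s,t,v,w,y,z}
  W2: {q,r,s,t,u,v,w,y,z,a} {x}
  W3: {p,q,s,t,v,w,y,z,a} {x}
  W4: {t} {v,w,z}
  W12: {r,s,t,v,w,y,z}
  W13: {s,t,v,w,y,z}
  W14: {t} {v,w,z}
  W23: {q,s,t,v,w,y,z,a} {x}
  W24: {t} {v,w,z}
  W34: {t} {v,w,z}
  W123: {s,t,v,w,y,z}
  W124: {t} {v,w,z}
  W134: {t} {v,w,z}
  W234: {t} {v,w,z}
  W1234: {t} {v,w,z}
C dims 7,10,7,2; δ0: rk 5, SNF 1^5; δ1: rk 5, SNF 1^5; δ2: rk 2, SNF 1^2
Ȟ^0 = (7 − 5) − 0 = 2, so Ȟ^0 ≅ Z^2
Ȟ^1 = (10 − 5) − 5 = 0, so Ȟ^1 ≅ 0
Ȟ^2 = (7 − 2) − 5 = 0, so Ȟ^2 ≅ 0

Ȟ^0 = Z^2,  Ȟ^1 = 0,  Ȟ^2 = 0


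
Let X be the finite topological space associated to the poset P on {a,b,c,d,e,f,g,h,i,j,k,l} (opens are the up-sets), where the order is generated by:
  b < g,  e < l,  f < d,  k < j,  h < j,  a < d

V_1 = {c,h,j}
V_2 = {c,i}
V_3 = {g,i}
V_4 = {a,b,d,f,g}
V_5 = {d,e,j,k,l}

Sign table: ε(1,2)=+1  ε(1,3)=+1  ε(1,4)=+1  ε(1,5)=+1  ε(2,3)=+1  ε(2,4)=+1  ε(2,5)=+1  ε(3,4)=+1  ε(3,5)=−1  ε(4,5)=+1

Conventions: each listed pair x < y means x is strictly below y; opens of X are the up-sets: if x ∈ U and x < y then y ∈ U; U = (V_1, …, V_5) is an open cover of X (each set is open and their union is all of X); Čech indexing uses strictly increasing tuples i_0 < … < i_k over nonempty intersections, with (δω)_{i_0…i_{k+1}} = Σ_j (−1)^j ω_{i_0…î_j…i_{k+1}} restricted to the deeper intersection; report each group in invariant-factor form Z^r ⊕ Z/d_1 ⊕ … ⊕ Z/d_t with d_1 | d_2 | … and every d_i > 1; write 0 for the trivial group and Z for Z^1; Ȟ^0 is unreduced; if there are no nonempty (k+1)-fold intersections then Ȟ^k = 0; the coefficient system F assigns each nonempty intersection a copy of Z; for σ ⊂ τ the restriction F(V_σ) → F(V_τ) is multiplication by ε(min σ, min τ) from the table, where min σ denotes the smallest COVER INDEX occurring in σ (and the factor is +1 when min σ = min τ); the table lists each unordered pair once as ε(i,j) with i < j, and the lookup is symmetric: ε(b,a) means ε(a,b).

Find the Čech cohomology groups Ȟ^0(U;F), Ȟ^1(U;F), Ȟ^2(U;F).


nerve simplices:
  V12={c} V15={j} V23={i} V34={g} V45={d}
C dims 5,5; δ0: rk 4, SNF 1^4
degree 0: 5−4−0 = 1 → Ȟ^0 ≅ Z
degree 1: 5−0−4 = 1 → Ȟ^1 ≅ Z
degree 2: 0−0−0 = 0 → Ȟ^2 ≅ 0

Ȟ^0(U;F) ≅ Z; Ȟ^1(U;F) ≅ Z; Ȟ^2(U;F) ≅ 0


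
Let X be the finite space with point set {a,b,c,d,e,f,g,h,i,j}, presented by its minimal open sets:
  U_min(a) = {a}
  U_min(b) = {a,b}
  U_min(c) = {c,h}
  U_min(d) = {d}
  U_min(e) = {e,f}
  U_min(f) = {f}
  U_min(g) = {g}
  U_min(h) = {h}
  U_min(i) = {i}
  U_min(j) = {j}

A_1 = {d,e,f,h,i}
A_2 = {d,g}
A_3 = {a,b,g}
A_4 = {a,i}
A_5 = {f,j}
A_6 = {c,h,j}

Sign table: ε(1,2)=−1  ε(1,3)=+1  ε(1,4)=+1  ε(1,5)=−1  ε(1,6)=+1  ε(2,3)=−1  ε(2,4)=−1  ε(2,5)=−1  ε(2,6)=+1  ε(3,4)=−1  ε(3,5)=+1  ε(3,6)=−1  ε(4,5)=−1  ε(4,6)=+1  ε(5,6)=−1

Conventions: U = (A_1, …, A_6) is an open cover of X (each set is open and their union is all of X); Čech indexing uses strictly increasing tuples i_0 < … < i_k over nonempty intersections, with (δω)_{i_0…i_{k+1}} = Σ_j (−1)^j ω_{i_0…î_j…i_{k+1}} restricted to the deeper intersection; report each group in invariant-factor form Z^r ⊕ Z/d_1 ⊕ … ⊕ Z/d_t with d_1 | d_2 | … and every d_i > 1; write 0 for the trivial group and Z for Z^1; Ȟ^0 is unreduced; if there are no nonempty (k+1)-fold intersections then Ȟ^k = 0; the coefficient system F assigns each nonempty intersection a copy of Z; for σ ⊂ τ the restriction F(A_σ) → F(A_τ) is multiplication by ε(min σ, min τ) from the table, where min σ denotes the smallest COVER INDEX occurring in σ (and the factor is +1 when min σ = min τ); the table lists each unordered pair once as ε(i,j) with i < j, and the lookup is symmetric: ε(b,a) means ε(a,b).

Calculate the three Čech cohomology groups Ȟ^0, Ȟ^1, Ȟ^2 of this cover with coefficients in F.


Ȟ^0 ≅ 0; Ȟ^1 ≅ Z ⊕ Z/2; Ȟ^2 ≅ 0

nerve of the cover:
  A12={d} A14={i} A15={f} A16={h} A23={g} A34={a} A56={j}
C dims 6,7; δ0: rk 6, SNF 1^5·2
Ȟ^0 = (6 − 6) − 0 = 0, so Ȟ^0 ≅ 0
Ȟ^1 = (7 − 0) − 6 = 1 plus torsion [2], so Ȟ^1 ≅ Z ⊕ Z/2
Ȟ^2 = (0 − 0) − 0 = 0, so Ȟ^2 ≅ 0


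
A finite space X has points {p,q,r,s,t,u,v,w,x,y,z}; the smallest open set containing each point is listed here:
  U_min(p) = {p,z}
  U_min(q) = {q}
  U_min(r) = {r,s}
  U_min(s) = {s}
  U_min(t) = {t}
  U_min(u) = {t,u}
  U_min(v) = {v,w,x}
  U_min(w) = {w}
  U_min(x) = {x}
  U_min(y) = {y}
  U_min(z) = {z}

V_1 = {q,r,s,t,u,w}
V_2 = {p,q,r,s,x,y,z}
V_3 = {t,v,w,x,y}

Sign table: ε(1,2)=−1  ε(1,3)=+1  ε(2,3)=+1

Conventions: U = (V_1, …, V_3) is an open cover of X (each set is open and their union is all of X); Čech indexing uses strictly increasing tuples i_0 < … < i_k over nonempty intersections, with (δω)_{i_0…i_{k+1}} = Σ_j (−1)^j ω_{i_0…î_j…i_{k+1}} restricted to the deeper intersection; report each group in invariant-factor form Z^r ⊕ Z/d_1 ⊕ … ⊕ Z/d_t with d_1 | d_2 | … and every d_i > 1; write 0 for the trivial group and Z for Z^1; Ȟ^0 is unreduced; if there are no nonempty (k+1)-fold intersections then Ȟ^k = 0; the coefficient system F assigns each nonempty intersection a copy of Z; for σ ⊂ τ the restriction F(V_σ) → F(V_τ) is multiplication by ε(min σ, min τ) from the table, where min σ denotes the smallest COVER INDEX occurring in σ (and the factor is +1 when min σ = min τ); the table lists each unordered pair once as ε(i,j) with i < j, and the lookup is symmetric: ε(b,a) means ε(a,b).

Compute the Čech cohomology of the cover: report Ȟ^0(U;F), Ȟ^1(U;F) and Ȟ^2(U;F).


intersection data:
  V12={q,r,s} V13={t,w} V23={x,y}
C dims 3,3; δ0: rk 3, SNF 1^2·2
Ȟ^0 = (3 − 3) − 0 = 0, so Ȟ^0 ≅ 0
Ȟ^1 = (3 − 0) − 3 = 0 plus torsion [2], so Ȟ^1 ≅ Z/2
Ȟ^2 = (0 − 0) − 0 = 0, so Ȟ^2 ≅ 0

Ȟ^0 ≅ 0, Ȟ^1 ≅ Z/2 and Ȟ^2 ≅ 0


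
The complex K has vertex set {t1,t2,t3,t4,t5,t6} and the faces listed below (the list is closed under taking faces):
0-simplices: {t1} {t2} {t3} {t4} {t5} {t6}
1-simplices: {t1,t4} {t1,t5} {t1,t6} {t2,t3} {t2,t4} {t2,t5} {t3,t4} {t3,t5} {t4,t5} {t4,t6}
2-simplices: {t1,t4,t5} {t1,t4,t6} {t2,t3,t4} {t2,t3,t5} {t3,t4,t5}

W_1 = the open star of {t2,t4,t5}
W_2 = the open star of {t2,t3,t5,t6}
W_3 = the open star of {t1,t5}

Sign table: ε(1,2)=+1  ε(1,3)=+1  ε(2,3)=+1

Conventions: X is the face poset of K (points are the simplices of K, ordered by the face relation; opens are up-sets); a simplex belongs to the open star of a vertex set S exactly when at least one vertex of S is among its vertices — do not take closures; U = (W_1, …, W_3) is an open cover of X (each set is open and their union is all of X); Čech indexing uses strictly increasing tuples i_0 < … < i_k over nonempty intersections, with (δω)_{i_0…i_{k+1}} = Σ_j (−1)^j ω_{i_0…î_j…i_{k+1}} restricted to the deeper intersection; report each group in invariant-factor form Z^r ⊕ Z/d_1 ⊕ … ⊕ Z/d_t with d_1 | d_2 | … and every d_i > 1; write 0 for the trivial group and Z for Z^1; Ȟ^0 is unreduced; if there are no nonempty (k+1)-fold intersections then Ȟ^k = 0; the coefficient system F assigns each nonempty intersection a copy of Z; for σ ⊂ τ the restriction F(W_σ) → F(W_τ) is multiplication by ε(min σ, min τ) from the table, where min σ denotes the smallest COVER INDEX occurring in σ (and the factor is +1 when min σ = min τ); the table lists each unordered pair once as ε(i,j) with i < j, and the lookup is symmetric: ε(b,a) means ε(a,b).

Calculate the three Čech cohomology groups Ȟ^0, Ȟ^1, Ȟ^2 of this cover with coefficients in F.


nonempty intersections:
  W1={{t2},{t4},{t5},{t1,t4},{t1,t5},{t2,t3},{t2,t4},{t2,t5},{t3,t4},{t3,t5},{t4,t5},{t4,t6},{t1,t4,t5},{t1,t4,t6},{t2,t3,t4},{t2,t3,t5},{t3,t4,t5}} W2={{t2},{t3},{t5},{t6},{t1,t5},{t1,t6},{t2,t3},{t2,t4},{t2,t5},{t3,t4},{t3,t5},{t4,t5},{t4,t6},{t1,t4,t5},{t1,t4,t6},{t2,t3,t4},{t2,t3,t5},{t3,t4,t5}} W3={{t1},{t5},{t1,t4},{t1,t5},{t1,t6},{t2,t5},{t3,t5},{t4,t5},{t1,t4,t5},{t1,t4,t6},{t2,t3,t5},{t3,t4,t5}}
  W12={{t2},{t5},{t1,t5},{t2,t3},{t2,t4},{t2,t5},{t3,t4},{t3,t5},{t4,t5},{t4,t6},{t1,t4,t5},{t1,t4,t6},{t2,t3,t4},{t2,t3,t5},{t3,t4,t5}} W13={{t5},{t1,t4},{t1,t5},{t2,t5},{t3,t5},{t4,t5},{t1,t4,t5},{t1,t4,t6},{t2,t3,t5},{t3,t4,t5}} W23={{t5},{t1,t5},{t1,t6},{t2,t5},{t3,t5},{t4,t5},{t1,t4,t5},{t1,t4,t6},{t2,t3,t5},{t3,t4,t5}}
  W123={{t5},{t1,t5},{t2,t5},{t3,t5},{t4,t5},{t1,t4,t5},{t1,t4,t6},{t2,t3,t5},{t3,t4,t5}}
C dims 3,3,1; δ0: rk 2, SNF 1^2; δ1: rk 1, SNF 1^1
Ȟ^0: (3−2)−0=1 ⇒ Z
Ȟ^1: (3−1)−2=0 ⇒ 0
Ȟ^2: (1−0)−1=0 ⇒ 0

Ȟ^0 = Z, Ȟ^1 = 0, Ȟ^2 = 0
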